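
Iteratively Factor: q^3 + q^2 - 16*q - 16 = (q + 4)*(q^2 - 3*q - 4) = (q + 1)*(q + 4)*(q - 4)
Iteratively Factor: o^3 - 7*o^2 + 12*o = (o - 4)*(o^2 - 3*o) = (o - 4)*(o - 3)*(o)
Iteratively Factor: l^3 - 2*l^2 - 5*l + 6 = (l - 3)*(l^2 + l - 2) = (l - 3)*(l - 1)*(l + 2)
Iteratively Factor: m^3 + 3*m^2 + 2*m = (m + 2)*(m^2 + m) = m*(m + 2)*(m + 1)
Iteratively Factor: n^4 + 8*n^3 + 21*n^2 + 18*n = (n)*(n^3 + 8*n^2 + 21*n + 18) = n*(n + 2)*(n^2 + 6*n + 9) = n*(n + 2)*(n + 3)*(n + 3)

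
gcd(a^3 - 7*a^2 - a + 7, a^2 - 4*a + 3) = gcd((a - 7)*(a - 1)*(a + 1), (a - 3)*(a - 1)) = a - 1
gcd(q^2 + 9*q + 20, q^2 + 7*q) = 1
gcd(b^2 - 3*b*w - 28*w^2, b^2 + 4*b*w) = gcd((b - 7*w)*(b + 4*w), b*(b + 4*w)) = b + 4*w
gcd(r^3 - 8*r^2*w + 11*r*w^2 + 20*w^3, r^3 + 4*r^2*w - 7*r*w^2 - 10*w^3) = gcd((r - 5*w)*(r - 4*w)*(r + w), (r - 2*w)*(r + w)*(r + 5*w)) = r + w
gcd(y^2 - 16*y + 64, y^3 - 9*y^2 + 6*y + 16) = y - 8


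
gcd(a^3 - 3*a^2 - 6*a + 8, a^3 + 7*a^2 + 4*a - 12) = a^2 + a - 2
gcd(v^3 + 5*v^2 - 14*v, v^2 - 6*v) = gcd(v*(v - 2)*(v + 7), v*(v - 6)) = v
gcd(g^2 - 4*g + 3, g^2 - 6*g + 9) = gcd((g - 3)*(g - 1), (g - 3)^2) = g - 3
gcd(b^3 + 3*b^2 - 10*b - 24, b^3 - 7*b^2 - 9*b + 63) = b - 3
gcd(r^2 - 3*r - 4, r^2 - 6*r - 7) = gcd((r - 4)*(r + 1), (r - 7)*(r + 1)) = r + 1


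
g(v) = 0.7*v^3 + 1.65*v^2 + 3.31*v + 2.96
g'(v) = 2.1*v^2 + 3.3*v + 3.31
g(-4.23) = -34.50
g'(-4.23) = 26.93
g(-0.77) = 1.07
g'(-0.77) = 2.01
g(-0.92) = 0.77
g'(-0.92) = 2.05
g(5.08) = 154.12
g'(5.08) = 74.27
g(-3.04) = -11.52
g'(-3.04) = 12.69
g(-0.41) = 1.83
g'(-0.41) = 2.31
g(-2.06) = -2.98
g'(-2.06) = 5.42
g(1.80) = 18.35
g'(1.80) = 16.05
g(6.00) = 233.42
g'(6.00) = 98.71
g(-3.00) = -11.02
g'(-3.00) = 12.31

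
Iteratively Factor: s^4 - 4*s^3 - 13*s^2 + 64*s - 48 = (s - 3)*(s^3 - s^2 - 16*s + 16) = (s - 4)*(s - 3)*(s^2 + 3*s - 4) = (s - 4)*(s - 3)*(s - 1)*(s + 4)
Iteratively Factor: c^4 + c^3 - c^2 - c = (c + 1)*(c^3 - c) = c*(c + 1)*(c^2 - 1) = c*(c + 1)^2*(c - 1)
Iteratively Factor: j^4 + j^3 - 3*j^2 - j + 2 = (j + 1)*(j^3 - 3*j + 2) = (j - 1)*(j + 1)*(j^2 + j - 2) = (j - 1)^2*(j + 1)*(j + 2)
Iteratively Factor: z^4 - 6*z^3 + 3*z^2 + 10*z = (z)*(z^3 - 6*z^2 + 3*z + 10) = z*(z + 1)*(z^2 - 7*z + 10) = z*(z - 2)*(z + 1)*(z - 5)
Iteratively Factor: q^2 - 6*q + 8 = (q - 2)*(q - 4)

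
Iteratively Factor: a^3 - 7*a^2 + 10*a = (a)*(a^2 - 7*a + 10) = a*(a - 2)*(a - 5)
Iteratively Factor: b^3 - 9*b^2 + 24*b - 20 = (b - 2)*(b^2 - 7*b + 10) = (b - 5)*(b - 2)*(b - 2)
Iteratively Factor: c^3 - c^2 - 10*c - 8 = (c + 2)*(c^2 - 3*c - 4) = (c - 4)*(c + 2)*(c + 1)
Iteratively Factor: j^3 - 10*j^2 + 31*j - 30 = (j - 5)*(j^2 - 5*j + 6) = (j - 5)*(j - 3)*(j - 2)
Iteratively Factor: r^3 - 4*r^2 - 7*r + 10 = (r - 1)*(r^2 - 3*r - 10) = (r - 1)*(r + 2)*(r - 5)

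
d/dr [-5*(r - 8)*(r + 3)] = 25 - 10*r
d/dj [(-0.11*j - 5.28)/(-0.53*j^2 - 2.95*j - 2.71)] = (0.0583*j^2 + 0.3245*j - (0.11*j + 5.28)*(1.06*j + 2.95) + 0.2981)/(0.53*j^2 + 2.95*j + 2.71)^2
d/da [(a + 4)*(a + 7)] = 2*a + 11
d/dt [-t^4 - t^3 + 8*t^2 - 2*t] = -4*t^3 - 3*t^2 + 16*t - 2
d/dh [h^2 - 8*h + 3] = 2*h - 8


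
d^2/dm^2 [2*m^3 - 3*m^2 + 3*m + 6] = 12*m - 6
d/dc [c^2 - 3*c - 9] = 2*c - 3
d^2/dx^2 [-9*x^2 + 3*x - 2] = -18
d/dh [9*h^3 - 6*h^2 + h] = 27*h^2 - 12*h + 1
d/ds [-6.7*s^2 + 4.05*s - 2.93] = 4.05 - 13.4*s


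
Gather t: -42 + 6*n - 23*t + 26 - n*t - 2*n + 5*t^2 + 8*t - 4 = 4*n + 5*t^2 + t*(-n - 15) - 20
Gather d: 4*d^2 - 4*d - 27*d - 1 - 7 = 4*d^2 - 31*d - 8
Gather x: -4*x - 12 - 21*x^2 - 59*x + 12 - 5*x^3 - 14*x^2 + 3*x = -5*x^3 - 35*x^2 - 60*x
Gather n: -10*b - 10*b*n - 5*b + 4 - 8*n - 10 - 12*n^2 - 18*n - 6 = -15*b - 12*n^2 + n*(-10*b - 26) - 12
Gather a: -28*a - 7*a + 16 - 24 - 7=-35*a - 15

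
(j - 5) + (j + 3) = 2*j - 2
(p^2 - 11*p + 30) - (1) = p^2 - 11*p + 29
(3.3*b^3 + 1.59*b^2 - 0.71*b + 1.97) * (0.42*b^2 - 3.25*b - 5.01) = 1.386*b^5 - 10.0572*b^4 - 21.9987*b^3 - 4.831*b^2 - 2.8454*b - 9.8697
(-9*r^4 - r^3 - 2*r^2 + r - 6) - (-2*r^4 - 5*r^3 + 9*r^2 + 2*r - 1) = -7*r^4 + 4*r^3 - 11*r^2 - r - 5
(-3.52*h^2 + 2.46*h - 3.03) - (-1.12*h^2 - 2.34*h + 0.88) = -2.4*h^2 + 4.8*h - 3.91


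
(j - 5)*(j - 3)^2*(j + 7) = j^4 - 4*j^3 - 38*j^2 + 228*j - 315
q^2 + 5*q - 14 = (q - 2)*(q + 7)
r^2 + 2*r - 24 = (r - 4)*(r + 6)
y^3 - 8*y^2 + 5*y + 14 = (y - 7)*(y - 2)*(y + 1)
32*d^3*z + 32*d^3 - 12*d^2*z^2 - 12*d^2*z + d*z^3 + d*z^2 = (-8*d + z)*(-4*d + z)*(d*z + d)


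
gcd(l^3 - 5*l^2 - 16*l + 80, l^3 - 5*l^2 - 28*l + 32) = l + 4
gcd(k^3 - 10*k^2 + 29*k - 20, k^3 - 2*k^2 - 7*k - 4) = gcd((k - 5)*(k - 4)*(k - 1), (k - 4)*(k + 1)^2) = k - 4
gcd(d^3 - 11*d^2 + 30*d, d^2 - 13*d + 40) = d - 5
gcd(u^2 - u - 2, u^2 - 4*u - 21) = 1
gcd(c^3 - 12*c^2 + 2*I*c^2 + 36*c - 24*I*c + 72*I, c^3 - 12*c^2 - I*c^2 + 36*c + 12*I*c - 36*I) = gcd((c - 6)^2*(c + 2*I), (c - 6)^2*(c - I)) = c^2 - 12*c + 36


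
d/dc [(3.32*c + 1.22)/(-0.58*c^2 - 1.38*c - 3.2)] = (1.9256*c^2 + 1.4152*c - 8.9404)/(0.3364*c^4 + 1.6008*c^3 + 5.6164*c^2 + 8.832*c + 10.24)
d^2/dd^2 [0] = 0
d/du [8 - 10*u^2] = -20*u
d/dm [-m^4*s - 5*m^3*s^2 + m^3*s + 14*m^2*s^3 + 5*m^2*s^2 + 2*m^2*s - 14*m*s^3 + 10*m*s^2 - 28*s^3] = s*(-4*m^3 - 15*m^2*s + 3*m^2 + 28*m*s^2 + 10*m*s + 4*m - 14*s^2 + 10*s)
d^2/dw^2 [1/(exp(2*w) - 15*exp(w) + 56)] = ((15 - 4*exp(w))*(exp(2*w) - 15*exp(w) + 56) + 2*(2*exp(w) - 15)^2*exp(w))*exp(w)/(exp(2*w) - 15*exp(w) + 56)^3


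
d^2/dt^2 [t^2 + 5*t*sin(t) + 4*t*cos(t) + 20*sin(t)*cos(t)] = -5*t*sin(t) - 4*t*cos(t) - 8*sin(t) - 40*sin(2*t) + 10*cos(t) + 2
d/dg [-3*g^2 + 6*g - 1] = 6 - 6*g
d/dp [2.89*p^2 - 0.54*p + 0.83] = 5.78*p - 0.54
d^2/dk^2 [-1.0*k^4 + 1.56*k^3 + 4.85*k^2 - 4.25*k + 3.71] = -12.0*k^2 + 9.36*k + 9.7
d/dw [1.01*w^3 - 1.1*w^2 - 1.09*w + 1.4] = 3.03*w^2 - 2.2*w - 1.09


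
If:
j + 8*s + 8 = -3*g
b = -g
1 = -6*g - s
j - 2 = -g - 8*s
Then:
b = 5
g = -5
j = -225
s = 29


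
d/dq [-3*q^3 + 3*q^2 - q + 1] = -9*q^2 + 6*q - 1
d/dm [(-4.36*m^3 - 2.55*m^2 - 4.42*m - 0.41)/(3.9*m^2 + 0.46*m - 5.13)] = (-17.004*m^4 - 4.0112*m^3 + 83.1654*m^2 + 29.361*m + 22.8632)/(15.21*m^4 + 3.588*m^3 - 39.8024*m^2 - 4.7196*m + 26.3169)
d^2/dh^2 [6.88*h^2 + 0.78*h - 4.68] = 13.7600000000000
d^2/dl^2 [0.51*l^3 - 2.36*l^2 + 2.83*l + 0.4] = 3.06*l - 4.72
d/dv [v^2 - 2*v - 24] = 2*v - 2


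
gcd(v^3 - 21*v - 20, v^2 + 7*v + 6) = v + 1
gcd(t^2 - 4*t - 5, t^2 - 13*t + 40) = t - 5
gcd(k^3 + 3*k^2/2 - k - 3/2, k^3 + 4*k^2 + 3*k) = k + 1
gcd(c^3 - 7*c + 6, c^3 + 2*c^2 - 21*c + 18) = c - 1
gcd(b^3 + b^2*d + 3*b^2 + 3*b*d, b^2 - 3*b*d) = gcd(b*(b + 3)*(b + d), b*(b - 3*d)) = b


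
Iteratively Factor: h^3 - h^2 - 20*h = (h - 5)*(h^2 + 4*h) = h*(h - 5)*(h + 4)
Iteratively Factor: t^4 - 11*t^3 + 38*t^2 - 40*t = (t - 5)*(t^3 - 6*t^2 + 8*t) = (t - 5)*(t - 4)*(t^2 - 2*t) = (t - 5)*(t - 4)*(t - 2)*(t)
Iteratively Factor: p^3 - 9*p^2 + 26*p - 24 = (p - 3)*(p^2 - 6*p + 8) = (p - 4)*(p - 3)*(p - 2)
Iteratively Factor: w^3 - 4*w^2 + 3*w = (w - 3)*(w^2 - w) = w*(w - 3)*(w - 1)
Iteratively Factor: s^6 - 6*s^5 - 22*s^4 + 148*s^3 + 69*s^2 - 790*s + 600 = (s - 2)*(s^5 - 4*s^4 - 30*s^3 + 88*s^2 + 245*s - 300) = (s - 2)*(s + 4)*(s^4 - 8*s^3 + 2*s^2 + 80*s - 75) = (s - 2)*(s + 3)*(s + 4)*(s^3 - 11*s^2 + 35*s - 25) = (s - 2)*(s - 1)*(s + 3)*(s + 4)*(s^2 - 10*s + 25) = (s - 5)*(s - 2)*(s - 1)*(s + 3)*(s + 4)*(s - 5)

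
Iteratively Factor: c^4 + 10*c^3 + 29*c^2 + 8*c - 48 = (c + 3)*(c^3 + 7*c^2 + 8*c - 16) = (c + 3)*(c + 4)*(c^2 + 3*c - 4) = (c + 3)*(c + 4)^2*(c - 1)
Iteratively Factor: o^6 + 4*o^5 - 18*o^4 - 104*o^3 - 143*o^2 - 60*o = (o + 1)*(o^5 + 3*o^4 - 21*o^3 - 83*o^2 - 60*o) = (o + 1)*(o + 3)*(o^4 - 21*o^2 - 20*o) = (o + 1)^2*(o + 3)*(o^3 - o^2 - 20*o) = (o + 1)^2*(o + 3)*(o + 4)*(o^2 - 5*o) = o*(o + 1)^2*(o + 3)*(o + 4)*(o - 5)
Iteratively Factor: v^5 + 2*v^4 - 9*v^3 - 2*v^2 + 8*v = (v + 1)*(v^4 + v^3 - 10*v^2 + 8*v) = (v - 1)*(v + 1)*(v^3 + 2*v^2 - 8*v) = (v - 2)*(v - 1)*(v + 1)*(v^2 + 4*v) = (v - 2)*(v - 1)*(v + 1)*(v + 4)*(v)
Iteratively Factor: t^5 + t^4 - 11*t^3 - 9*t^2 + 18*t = (t + 2)*(t^4 - t^3 - 9*t^2 + 9*t) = (t - 3)*(t + 2)*(t^3 + 2*t^2 - 3*t) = (t - 3)*(t - 1)*(t + 2)*(t^2 + 3*t) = (t - 3)*(t - 1)*(t + 2)*(t + 3)*(t)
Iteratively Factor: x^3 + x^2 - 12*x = (x - 3)*(x^2 + 4*x) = x*(x - 3)*(x + 4)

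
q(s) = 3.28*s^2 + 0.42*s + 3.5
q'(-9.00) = -58.62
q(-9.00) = 265.40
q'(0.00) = 0.42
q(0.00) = 3.50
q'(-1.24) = -7.71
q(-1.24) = 8.02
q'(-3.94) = -25.43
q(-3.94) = 52.76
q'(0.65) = 4.68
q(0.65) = 5.16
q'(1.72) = 11.70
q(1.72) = 13.93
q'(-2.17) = -13.82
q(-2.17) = 18.03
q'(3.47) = 23.18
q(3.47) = 44.45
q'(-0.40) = -2.20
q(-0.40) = 3.86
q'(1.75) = 11.90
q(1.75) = 14.28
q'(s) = 6.56*s + 0.42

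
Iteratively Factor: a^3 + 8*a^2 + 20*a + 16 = (a + 2)*(a^2 + 6*a + 8) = (a + 2)*(a + 4)*(a + 2)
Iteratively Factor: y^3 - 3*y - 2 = (y + 1)*(y^2 - y - 2) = (y - 2)*(y + 1)*(y + 1)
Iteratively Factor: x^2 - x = (x)*(x - 1)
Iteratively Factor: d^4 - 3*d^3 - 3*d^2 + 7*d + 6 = (d - 3)*(d^3 - 3*d - 2) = (d - 3)*(d + 1)*(d^2 - d - 2) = (d - 3)*(d + 1)^2*(d - 2)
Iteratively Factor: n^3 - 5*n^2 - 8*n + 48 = (n + 3)*(n^2 - 8*n + 16) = (n - 4)*(n + 3)*(n - 4)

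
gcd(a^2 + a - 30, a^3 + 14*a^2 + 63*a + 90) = a + 6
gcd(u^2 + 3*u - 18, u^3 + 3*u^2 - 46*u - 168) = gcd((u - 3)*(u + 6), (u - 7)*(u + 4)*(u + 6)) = u + 6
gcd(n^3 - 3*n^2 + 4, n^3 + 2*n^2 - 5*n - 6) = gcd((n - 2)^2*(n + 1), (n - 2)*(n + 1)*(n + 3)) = n^2 - n - 2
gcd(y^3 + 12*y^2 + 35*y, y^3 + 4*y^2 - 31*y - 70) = y + 7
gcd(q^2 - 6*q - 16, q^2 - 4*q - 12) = q + 2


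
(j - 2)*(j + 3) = j^2 + j - 6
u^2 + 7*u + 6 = (u + 1)*(u + 6)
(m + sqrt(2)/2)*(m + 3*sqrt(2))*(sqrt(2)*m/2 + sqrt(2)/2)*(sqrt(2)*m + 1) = m^4 + m^3 + 4*sqrt(2)*m^3 + 4*sqrt(2)*m^2 + 13*m^2/2 + 3*sqrt(2)*m/2 + 13*m/2 + 3*sqrt(2)/2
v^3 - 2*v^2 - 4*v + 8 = (v - 2)^2*(v + 2)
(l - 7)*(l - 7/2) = l^2 - 21*l/2 + 49/2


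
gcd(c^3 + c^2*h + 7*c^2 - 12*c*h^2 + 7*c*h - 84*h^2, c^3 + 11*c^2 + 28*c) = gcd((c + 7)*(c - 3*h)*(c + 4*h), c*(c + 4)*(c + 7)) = c + 7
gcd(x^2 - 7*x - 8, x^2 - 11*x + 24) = x - 8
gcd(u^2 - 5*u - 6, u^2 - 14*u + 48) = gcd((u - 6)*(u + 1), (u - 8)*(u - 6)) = u - 6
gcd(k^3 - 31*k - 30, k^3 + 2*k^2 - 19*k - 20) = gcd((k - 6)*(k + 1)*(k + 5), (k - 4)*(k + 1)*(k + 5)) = k^2 + 6*k + 5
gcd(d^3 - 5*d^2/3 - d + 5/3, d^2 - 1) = d^2 - 1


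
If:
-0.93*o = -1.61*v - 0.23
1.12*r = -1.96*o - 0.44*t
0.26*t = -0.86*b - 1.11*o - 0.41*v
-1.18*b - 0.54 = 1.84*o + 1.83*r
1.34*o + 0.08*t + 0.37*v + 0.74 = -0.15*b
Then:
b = 0.29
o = -0.59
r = 0.11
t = 2.34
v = -0.48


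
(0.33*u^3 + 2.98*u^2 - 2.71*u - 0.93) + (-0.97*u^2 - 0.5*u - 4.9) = 0.33*u^3 + 2.01*u^2 - 3.21*u - 5.83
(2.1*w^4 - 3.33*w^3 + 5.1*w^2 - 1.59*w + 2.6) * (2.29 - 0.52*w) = -1.092*w^5 + 6.5406*w^4 - 10.2777*w^3 + 12.5058*w^2 - 4.9931*w + 5.954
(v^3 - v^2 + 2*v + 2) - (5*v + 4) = v^3 - v^2 - 3*v - 2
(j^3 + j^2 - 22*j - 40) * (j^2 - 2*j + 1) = j^5 - j^4 - 23*j^3 + 5*j^2 + 58*j - 40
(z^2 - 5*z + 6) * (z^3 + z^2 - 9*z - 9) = z^5 - 4*z^4 - 8*z^3 + 42*z^2 - 9*z - 54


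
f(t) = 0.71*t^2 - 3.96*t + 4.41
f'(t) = 1.42*t - 3.96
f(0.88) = 1.48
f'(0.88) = -2.71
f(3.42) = -0.83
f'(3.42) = 0.90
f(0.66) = 2.11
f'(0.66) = -3.02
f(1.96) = -0.62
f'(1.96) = -1.18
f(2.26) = -0.91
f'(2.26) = -0.75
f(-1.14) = 9.85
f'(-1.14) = -5.58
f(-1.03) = 9.24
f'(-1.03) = -5.42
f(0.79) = 1.72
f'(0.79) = -2.84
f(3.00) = -1.08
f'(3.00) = 0.30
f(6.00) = 6.21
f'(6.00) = 4.56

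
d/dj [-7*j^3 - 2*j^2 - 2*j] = -21*j^2 - 4*j - 2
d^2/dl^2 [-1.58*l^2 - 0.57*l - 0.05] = -3.16000000000000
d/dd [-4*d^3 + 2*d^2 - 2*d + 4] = -12*d^2 + 4*d - 2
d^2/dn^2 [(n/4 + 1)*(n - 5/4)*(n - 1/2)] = 3*n/2 + 9/8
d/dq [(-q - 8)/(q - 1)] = 9/(q - 1)^2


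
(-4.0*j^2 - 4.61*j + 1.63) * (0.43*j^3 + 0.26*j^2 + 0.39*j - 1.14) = -1.72*j^5 - 3.0223*j^4 - 2.0577*j^3 + 3.1859*j^2 + 5.8911*j - 1.8582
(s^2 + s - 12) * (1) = s^2 + s - 12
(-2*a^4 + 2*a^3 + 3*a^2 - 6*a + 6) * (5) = -10*a^4 + 10*a^3 + 15*a^2 - 30*a + 30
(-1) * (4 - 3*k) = 3*k - 4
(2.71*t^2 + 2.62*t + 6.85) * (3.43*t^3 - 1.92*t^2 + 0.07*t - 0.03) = 9.2953*t^5 + 3.7834*t^4 + 18.6548*t^3 - 13.0499*t^2 + 0.4009*t - 0.2055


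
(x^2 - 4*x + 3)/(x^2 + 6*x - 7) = (x - 3)/(x + 7)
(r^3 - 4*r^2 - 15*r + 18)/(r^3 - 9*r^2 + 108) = (r - 1)/(r - 6)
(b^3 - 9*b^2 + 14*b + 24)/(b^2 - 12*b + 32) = (b^2 - 5*b - 6)/(b - 8)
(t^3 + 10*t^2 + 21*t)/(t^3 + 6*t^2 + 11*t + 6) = t*(t + 7)/(t^2 + 3*t + 2)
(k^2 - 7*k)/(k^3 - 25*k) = (k - 7)/(k^2 - 25)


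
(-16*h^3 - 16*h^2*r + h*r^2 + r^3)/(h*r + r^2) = -16*h^2/r + r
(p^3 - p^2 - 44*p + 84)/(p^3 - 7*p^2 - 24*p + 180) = (p^2 + 5*p - 14)/(p^2 - p - 30)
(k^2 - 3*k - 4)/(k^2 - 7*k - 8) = (k - 4)/(k - 8)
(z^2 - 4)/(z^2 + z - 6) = (z + 2)/(z + 3)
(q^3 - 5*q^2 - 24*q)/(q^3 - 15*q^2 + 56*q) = (q + 3)/(q - 7)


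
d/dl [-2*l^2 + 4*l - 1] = 4 - 4*l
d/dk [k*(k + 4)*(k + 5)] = 3*k^2 + 18*k + 20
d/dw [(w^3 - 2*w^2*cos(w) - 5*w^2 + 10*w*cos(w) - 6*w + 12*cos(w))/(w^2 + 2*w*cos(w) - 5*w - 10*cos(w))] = (4*w^4*sin(w) + w^4 - 40*w^3*sin(w) + 4*w^3*cos(w) - 10*w^3 + 76*w^2*sin(w) - 4*w^2*cos(w)^2 - 40*w^2*cos(w) + 31*w^2 + 120*w*sin(w) + 40*w*cos(w)^2 + 76*w*cos(w) - 124*cos(w)^2 + 120*cos(w))/((w - 5)^2*(w + 2*cos(w))^2)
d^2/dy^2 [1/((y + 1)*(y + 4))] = 2*((y + 1)^2 + (y + 1)*(y + 4) + (y + 4)^2)/((y + 1)^3*(y + 4)^3)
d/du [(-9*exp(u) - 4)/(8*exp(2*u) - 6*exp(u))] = 2*(9*exp(2*u) + 8*exp(u) - 3)*exp(-u)/(16*exp(2*u) - 24*exp(u) + 9)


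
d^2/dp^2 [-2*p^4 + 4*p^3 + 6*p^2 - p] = -24*p^2 + 24*p + 12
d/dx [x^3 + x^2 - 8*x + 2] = 3*x^2 + 2*x - 8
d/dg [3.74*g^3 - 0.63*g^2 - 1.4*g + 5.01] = 11.22*g^2 - 1.26*g - 1.4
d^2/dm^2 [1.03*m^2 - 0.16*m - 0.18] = 2.06000000000000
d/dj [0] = 0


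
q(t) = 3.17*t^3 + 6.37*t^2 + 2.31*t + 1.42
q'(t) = 9.51*t^2 + 12.74*t + 2.31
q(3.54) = 230.05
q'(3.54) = 166.59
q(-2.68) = -20.04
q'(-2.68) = 36.47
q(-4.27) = -139.10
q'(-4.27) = 121.31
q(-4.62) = -185.89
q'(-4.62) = 146.44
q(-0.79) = 2.01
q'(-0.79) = -1.82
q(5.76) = 831.86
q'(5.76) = 391.21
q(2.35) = 83.17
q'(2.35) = 84.77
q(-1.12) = 2.37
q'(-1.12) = -0.03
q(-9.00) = -1814.33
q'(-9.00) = 657.96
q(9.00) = 2849.11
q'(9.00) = 887.28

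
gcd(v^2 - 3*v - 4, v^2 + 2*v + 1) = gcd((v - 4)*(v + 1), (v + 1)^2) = v + 1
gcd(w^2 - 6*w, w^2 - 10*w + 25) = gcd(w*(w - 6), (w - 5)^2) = 1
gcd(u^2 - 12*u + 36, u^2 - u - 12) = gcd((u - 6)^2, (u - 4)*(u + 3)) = 1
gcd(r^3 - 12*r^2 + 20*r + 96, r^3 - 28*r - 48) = r^2 - 4*r - 12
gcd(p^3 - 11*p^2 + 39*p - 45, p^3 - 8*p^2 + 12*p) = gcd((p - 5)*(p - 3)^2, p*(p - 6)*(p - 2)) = 1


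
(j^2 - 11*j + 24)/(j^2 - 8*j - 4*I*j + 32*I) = (j - 3)/(j - 4*I)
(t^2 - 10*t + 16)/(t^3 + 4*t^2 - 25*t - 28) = (t^2 - 10*t + 16)/(t^3 + 4*t^2 - 25*t - 28)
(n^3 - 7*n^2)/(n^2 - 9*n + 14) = n^2/(n - 2)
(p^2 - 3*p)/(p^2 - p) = (p - 3)/(p - 1)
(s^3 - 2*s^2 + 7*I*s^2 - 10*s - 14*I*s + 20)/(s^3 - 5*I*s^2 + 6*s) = (s^3 + s^2*(-2 + 7*I) - 2*s*(5 + 7*I) + 20)/(s*(s^2 - 5*I*s + 6))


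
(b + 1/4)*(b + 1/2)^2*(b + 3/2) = b^4 + 11*b^3/4 + 19*b^2/8 + 13*b/16 + 3/32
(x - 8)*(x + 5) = x^2 - 3*x - 40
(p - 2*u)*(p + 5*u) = p^2 + 3*p*u - 10*u^2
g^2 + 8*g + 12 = (g + 2)*(g + 6)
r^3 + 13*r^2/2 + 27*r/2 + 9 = (r + 3/2)*(r + 2)*(r + 3)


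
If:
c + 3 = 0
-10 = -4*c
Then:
No Solution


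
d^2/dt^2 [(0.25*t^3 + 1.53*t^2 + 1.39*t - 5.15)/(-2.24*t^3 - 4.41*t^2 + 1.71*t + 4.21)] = (3.5527136788005e-15*t^7 - 10.414656*t^6 - 47.5923839999999*t^5 + 164.247552*t^4 + 513.445896*t^3 + 144.05241*t^2 - 123.048054*t + 187.126812)/(11.239424*t^9 + 66.382848*t^8 + 104.950944*t^7 - 78.958551*t^6 - 329.647185*t^5 - 110.187756*t^4 + 304.593927*t^3 + 197.55846*t^2 - 90.924633*t - 74.618461)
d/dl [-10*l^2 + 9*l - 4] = 9 - 20*l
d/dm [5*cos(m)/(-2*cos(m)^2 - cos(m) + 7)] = 5*(2*sin(m)^2 - 9)*sin(m)/(cos(m) + cos(2*m) - 6)^2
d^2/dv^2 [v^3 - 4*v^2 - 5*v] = 6*v - 8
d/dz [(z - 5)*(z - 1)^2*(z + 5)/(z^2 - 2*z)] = 2*(z^5 - 4*z^4 + 4*z^3 - z^2 + 25*z - 25)/(z^2*(z^2 - 4*z + 4))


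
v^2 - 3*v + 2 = (v - 2)*(v - 1)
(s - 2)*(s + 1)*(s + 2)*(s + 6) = s^4 + 7*s^3 + 2*s^2 - 28*s - 24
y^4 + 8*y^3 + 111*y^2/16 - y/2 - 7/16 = (y - 1/4)*(y + 1/4)*(y + 1)*(y + 7)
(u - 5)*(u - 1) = u^2 - 6*u + 5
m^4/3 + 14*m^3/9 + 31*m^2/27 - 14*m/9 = m*(m/3 + 1)*(m - 2/3)*(m + 7/3)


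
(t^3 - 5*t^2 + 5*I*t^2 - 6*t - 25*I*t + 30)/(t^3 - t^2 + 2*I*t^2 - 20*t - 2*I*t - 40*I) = (t + 3*I)/(t + 4)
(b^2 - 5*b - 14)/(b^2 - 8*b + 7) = (b + 2)/(b - 1)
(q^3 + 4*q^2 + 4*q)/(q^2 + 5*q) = (q^2 + 4*q + 4)/(q + 5)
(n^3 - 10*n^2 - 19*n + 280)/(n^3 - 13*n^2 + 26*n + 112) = (n + 5)/(n + 2)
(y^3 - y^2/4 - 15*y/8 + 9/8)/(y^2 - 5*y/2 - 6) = (4*y^2 - 7*y + 3)/(4*(y - 4))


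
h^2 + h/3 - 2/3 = (h - 2/3)*(h + 1)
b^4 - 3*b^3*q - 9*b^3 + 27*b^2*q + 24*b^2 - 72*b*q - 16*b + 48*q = (b - 4)^2*(b - 1)*(b - 3*q)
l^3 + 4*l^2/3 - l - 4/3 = (l - 1)*(l + 1)*(l + 4/3)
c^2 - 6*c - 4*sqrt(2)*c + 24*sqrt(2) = (c - 6)*(c - 4*sqrt(2))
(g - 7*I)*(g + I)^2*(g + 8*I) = g^4 + 3*I*g^3 + 53*g^2 + 111*I*g - 56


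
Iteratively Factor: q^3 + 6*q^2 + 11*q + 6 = (q + 1)*(q^2 + 5*q + 6) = (q + 1)*(q + 3)*(q + 2)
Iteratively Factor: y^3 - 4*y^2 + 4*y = (y - 2)*(y^2 - 2*y) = (y - 2)^2*(y)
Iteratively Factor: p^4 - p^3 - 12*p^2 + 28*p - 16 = (p - 2)*(p^3 + p^2 - 10*p + 8) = (p - 2)^2*(p^2 + 3*p - 4) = (p - 2)^2*(p + 4)*(p - 1)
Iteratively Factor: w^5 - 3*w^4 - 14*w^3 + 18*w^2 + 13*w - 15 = (w - 5)*(w^4 + 2*w^3 - 4*w^2 - 2*w + 3) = (w - 5)*(w - 1)*(w^3 + 3*w^2 - w - 3) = (w - 5)*(w - 1)*(w + 3)*(w^2 - 1) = (w - 5)*(w - 1)*(w + 1)*(w + 3)*(w - 1)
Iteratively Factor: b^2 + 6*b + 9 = (b + 3)*(b + 3)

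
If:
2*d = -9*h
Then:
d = -9*h/2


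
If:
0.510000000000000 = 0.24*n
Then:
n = 2.12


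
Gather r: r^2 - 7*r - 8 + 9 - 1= r^2 - 7*r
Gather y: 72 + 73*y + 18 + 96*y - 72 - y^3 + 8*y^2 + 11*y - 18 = -y^3 + 8*y^2 + 180*y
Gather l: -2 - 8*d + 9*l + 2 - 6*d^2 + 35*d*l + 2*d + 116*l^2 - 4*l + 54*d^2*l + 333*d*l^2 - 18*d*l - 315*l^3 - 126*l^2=-6*d^2 - 6*d - 315*l^3 + l^2*(333*d - 10) + l*(54*d^2 + 17*d + 5)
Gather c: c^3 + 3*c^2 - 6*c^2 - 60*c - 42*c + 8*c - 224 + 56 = c^3 - 3*c^2 - 94*c - 168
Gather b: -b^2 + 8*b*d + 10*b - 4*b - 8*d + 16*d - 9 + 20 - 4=-b^2 + b*(8*d + 6) + 8*d + 7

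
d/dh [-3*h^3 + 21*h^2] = 3*h*(14 - 3*h)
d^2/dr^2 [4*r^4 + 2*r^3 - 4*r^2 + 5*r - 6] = 48*r^2 + 12*r - 8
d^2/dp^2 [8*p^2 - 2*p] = 16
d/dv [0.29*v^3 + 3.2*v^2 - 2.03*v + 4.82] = 0.87*v^2 + 6.4*v - 2.03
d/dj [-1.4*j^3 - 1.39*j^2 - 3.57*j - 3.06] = -4.2*j^2 - 2.78*j - 3.57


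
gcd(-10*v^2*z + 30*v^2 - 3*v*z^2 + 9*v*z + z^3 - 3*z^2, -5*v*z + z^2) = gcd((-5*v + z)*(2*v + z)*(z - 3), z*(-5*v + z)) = -5*v + z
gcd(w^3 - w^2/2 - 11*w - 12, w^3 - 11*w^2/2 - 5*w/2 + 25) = w + 2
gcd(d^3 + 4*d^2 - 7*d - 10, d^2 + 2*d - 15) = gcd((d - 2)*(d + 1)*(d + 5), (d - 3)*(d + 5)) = d + 5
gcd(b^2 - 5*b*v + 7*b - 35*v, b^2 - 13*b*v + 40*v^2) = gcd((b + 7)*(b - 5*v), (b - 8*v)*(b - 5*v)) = -b + 5*v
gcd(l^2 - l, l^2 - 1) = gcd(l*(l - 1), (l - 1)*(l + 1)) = l - 1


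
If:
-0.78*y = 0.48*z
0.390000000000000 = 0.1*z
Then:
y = -2.40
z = 3.90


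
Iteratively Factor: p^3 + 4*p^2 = (p)*(p^2 + 4*p) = p^2*(p + 4)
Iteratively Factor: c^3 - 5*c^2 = (c - 5)*(c^2) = c*(c - 5)*(c)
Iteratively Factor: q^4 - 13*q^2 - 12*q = (q)*(q^3 - 13*q - 12) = q*(q - 4)*(q^2 + 4*q + 3) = q*(q - 4)*(q + 3)*(q + 1)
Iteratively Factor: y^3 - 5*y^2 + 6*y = (y)*(y^2 - 5*y + 6) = y*(y - 2)*(y - 3)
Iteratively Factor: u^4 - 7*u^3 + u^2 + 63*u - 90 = (u - 2)*(u^3 - 5*u^2 - 9*u + 45) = (u - 5)*(u - 2)*(u^2 - 9) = (u - 5)*(u - 3)*(u - 2)*(u + 3)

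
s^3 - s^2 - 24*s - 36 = (s - 6)*(s + 2)*(s + 3)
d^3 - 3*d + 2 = (d - 1)^2*(d + 2)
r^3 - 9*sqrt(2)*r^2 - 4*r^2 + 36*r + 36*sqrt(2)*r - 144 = (r - 4)*(r - 6*sqrt(2))*(r - 3*sqrt(2))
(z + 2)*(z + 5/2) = z^2 + 9*z/2 + 5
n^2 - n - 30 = (n - 6)*(n + 5)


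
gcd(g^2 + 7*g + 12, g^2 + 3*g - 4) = g + 4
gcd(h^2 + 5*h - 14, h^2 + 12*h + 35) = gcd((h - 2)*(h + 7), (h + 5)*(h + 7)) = h + 7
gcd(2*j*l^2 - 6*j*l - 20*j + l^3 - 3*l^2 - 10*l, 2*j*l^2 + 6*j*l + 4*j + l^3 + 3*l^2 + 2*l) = 2*j*l + 4*j + l^2 + 2*l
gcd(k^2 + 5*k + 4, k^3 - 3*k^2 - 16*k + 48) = k + 4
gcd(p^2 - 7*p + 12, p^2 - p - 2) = 1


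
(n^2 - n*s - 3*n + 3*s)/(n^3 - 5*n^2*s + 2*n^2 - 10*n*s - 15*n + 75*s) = (-n + s)/(-n^2 + 5*n*s - 5*n + 25*s)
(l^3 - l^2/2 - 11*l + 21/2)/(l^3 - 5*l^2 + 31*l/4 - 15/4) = 2*(2*l^2 + l - 21)/(4*l^2 - 16*l + 15)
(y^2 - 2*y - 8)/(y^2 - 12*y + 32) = (y + 2)/(y - 8)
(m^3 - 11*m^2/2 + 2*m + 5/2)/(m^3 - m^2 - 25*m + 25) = (m + 1/2)/(m + 5)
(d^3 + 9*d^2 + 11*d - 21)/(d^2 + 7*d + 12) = (d^2 + 6*d - 7)/(d + 4)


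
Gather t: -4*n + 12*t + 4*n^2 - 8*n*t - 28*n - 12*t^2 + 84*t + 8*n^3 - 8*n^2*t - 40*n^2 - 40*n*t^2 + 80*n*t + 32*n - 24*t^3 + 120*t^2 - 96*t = 8*n^3 - 36*n^2 - 24*t^3 + t^2*(108 - 40*n) + t*(-8*n^2 + 72*n)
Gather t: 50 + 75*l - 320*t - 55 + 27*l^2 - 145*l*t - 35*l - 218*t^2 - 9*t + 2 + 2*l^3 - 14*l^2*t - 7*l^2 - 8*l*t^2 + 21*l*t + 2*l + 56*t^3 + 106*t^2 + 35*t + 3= 2*l^3 + 20*l^2 + 42*l + 56*t^3 + t^2*(-8*l - 112) + t*(-14*l^2 - 124*l - 294)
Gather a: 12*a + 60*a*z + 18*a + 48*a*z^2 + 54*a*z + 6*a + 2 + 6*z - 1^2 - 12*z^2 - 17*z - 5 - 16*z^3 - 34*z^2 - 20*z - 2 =a*(48*z^2 + 114*z + 36) - 16*z^3 - 46*z^2 - 31*z - 6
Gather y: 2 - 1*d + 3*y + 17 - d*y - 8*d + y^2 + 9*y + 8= -9*d + y^2 + y*(12 - d) + 27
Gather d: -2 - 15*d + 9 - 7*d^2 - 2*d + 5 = -7*d^2 - 17*d + 12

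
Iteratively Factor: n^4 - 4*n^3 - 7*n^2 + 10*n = (n + 2)*(n^3 - 6*n^2 + 5*n) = (n - 5)*(n + 2)*(n^2 - n) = n*(n - 5)*(n + 2)*(n - 1)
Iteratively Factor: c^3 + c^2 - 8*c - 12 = (c + 2)*(c^2 - c - 6) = (c + 2)^2*(c - 3)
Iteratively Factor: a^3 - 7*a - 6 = (a + 1)*(a^2 - a - 6) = (a + 1)*(a + 2)*(a - 3)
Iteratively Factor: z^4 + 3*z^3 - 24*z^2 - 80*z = (z + 4)*(z^3 - z^2 - 20*z) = (z - 5)*(z + 4)*(z^2 + 4*z) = z*(z - 5)*(z + 4)*(z + 4)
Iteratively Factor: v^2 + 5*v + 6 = (v + 2)*(v + 3)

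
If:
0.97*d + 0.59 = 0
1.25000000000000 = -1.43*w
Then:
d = -0.61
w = -0.87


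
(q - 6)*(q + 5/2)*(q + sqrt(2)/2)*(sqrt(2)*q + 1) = sqrt(2)*q^4 - 7*sqrt(2)*q^3/2 + 2*q^3 - 29*sqrt(2)*q^2/2 - 7*q^2 - 30*q - 7*sqrt(2)*q/4 - 15*sqrt(2)/2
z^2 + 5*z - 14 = (z - 2)*(z + 7)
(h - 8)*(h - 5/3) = h^2 - 29*h/3 + 40/3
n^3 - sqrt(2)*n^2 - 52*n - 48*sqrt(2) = (n - 6*sqrt(2))*(n + sqrt(2))*(n + 4*sqrt(2))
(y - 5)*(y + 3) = y^2 - 2*y - 15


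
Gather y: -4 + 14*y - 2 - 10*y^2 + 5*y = -10*y^2 + 19*y - 6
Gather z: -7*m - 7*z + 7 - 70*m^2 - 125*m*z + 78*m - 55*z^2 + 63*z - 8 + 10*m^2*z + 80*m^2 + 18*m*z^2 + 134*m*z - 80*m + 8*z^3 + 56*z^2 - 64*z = 10*m^2 - 9*m + 8*z^3 + z^2*(18*m + 1) + z*(10*m^2 + 9*m - 8) - 1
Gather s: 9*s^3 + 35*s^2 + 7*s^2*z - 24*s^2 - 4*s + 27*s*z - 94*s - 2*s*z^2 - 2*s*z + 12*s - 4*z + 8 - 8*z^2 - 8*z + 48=9*s^3 + s^2*(7*z + 11) + s*(-2*z^2 + 25*z - 86) - 8*z^2 - 12*z + 56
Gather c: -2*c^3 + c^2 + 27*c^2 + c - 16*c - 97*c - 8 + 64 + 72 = -2*c^3 + 28*c^2 - 112*c + 128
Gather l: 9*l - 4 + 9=9*l + 5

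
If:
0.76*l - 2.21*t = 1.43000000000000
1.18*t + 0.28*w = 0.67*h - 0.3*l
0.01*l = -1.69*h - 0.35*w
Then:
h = -0.203609457879661*w - 0.00636545977941573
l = 1.07576270272126 - 0.590001618337232*w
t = -0.202896484134071*w - 0.277113278702192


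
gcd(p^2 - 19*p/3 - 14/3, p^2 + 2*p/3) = p + 2/3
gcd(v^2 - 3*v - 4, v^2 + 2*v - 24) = v - 4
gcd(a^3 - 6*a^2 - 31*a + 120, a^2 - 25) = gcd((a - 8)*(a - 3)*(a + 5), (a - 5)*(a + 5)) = a + 5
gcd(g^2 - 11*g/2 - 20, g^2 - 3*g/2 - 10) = g + 5/2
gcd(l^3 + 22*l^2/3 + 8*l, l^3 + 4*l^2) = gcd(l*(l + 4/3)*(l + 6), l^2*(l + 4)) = l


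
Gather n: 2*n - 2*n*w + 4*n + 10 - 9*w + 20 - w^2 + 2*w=n*(6 - 2*w) - w^2 - 7*w + 30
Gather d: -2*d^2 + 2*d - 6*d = -2*d^2 - 4*d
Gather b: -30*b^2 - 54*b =-30*b^2 - 54*b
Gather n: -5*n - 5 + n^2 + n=n^2 - 4*n - 5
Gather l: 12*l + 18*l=30*l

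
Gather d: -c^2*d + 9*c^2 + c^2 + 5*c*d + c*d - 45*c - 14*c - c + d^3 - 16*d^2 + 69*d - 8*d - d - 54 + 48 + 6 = 10*c^2 - 60*c + d^3 - 16*d^2 + d*(-c^2 + 6*c + 60)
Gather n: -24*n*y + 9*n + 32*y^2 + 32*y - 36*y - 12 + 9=n*(9 - 24*y) + 32*y^2 - 4*y - 3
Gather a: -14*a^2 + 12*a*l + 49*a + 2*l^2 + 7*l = -14*a^2 + a*(12*l + 49) + 2*l^2 + 7*l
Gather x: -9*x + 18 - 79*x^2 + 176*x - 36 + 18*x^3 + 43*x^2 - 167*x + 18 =18*x^3 - 36*x^2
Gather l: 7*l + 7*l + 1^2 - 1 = 14*l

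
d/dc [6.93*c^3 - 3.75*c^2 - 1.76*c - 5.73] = 20.79*c^2 - 7.5*c - 1.76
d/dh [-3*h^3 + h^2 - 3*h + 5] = -9*h^2 + 2*h - 3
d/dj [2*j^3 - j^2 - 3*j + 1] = 6*j^2 - 2*j - 3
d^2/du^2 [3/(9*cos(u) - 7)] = 27*(9*sin(u)^2 - 7*cos(u) + 9)/(9*cos(u) - 7)^3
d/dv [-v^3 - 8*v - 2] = -3*v^2 - 8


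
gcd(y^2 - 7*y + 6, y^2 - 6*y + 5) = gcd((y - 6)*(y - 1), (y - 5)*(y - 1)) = y - 1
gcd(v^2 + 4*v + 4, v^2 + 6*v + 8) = v + 2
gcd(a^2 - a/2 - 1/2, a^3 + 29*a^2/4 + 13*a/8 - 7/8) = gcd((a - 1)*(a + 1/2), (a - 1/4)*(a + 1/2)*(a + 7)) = a + 1/2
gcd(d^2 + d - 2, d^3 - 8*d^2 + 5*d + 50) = d + 2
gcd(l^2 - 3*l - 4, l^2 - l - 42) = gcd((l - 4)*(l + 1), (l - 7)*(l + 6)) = 1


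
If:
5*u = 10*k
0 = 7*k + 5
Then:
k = -5/7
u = -10/7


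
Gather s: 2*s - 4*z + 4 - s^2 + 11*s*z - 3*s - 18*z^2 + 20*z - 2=-s^2 + s*(11*z - 1) - 18*z^2 + 16*z + 2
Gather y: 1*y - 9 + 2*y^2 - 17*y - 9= 2*y^2 - 16*y - 18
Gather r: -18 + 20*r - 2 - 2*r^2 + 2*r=-2*r^2 + 22*r - 20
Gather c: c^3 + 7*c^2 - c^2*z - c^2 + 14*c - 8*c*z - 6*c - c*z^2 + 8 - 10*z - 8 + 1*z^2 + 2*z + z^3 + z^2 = c^3 + c^2*(6 - z) + c*(-z^2 - 8*z + 8) + z^3 + 2*z^2 - 8*z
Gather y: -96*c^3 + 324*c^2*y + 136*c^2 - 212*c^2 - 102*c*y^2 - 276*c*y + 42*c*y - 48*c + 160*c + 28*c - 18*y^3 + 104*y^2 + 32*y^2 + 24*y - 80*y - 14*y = -96*c^3 - 76*c^2 + 140*c - 18*y^3 + y^2*(136 - 102*c) + y*(324*c^2 - 234*c - 70)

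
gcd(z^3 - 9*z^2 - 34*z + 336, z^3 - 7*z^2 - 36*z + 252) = z^2 - z - 42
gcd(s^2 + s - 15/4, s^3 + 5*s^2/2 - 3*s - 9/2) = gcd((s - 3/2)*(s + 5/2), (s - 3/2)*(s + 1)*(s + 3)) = s - 3/2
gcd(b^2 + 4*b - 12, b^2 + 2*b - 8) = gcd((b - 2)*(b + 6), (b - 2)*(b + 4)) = b - 2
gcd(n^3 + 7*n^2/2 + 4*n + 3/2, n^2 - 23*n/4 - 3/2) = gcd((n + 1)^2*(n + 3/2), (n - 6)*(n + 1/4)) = 1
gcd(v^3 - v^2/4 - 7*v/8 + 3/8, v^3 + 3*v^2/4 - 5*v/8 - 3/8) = v^2 + v/4 - 3/4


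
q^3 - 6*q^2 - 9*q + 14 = (q - 7)*(q - 1)*(q + 2)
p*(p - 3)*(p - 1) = p^3 - 4*p^2 + 3*p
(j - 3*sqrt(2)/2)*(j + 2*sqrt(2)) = j^2 + sqrt(2)*j/2 - 6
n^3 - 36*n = n*(n - 6)*(n + 6)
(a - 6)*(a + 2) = a^2 - 4*a - 12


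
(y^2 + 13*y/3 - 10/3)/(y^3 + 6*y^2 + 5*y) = (y - 2/3)/(y*(y + 1))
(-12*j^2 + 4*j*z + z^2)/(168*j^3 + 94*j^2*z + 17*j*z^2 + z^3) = (-2*j + z)/(28*j^2 + 11*j*z + z^2)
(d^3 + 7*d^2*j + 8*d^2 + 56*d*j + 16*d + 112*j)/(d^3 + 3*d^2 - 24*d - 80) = (d + 7*j)/(d - 5)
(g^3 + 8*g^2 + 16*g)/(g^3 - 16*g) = (g + 4)/(g - 4)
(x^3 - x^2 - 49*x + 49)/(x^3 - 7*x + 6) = (x^2 - 49)/(x^2 + x - 6)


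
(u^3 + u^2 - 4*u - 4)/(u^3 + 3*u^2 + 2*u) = (u - 2)/u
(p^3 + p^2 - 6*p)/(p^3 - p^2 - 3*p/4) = 4*(-p^2 - p + 6)/(-4*p^2 + 4*p + 3)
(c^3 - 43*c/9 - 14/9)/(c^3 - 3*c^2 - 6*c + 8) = (c^2 - 2*c - 7/9)/(c^2 - 5*c + 4)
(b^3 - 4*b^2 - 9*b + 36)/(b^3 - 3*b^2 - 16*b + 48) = (b + 3)/(b + 4)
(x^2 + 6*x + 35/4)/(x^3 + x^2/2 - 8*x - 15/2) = (x + 7/2)/(x^2 - 2*x - 3)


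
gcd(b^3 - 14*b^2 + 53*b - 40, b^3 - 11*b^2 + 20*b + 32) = b - 8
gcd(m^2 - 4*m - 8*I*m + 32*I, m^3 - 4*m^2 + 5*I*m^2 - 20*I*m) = m - 4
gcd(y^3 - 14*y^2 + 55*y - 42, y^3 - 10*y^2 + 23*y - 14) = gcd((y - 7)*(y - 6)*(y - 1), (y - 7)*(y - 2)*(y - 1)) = y^2 - 8*y + 7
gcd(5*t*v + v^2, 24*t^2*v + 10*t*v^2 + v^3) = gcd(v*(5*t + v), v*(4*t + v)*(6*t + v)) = v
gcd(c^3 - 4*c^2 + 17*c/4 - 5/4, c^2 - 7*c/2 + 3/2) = c - 1/2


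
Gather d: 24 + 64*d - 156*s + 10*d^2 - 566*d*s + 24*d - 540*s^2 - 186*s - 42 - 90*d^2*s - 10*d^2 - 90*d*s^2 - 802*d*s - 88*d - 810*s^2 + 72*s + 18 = -90*d^2*s + d*(-90*s^2 - 1368*s) - 1350*s^2 - 270*s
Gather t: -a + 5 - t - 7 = -a - t - 2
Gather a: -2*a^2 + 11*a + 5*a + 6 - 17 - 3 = -2*a^2 + 16*a - 14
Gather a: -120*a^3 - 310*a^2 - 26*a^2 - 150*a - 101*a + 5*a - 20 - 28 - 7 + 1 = -120*a^3 - 336*a^2 - 246*a - 54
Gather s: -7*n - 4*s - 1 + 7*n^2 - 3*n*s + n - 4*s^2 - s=7*n^2 - 6*n - 4*s^2 + s*(-3*n - 5) - 1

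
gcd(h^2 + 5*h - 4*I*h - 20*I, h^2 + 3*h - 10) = h + 5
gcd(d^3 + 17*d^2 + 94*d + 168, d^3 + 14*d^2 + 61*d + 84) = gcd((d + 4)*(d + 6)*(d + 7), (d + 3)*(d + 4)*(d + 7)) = d^2 + 11*d + 28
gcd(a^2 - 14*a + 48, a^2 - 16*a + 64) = a - 8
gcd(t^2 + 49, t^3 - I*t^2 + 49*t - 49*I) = t^2 + 49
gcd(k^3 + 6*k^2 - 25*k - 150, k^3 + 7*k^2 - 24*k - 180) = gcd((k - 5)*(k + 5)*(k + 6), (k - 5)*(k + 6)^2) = k^2 + k - 30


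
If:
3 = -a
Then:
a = -3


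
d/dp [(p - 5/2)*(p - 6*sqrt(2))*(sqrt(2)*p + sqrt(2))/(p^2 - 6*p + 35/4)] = 2*(2*sqrt(2)*p^2 - 14*sqrt(2)*p - 7*sqrt(2) + 108)/(4*p^2 - 28*p + 49)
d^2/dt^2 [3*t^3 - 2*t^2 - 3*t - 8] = 18*t - 4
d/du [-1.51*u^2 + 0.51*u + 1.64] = 0.51 - 3.02*u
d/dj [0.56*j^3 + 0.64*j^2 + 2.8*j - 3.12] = 1.68*j^2 + 1.28*j + 2.8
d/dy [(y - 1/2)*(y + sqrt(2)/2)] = 2*y - 1/2 + sqrt(2)/2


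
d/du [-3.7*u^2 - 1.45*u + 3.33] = -7.4*u - 1.45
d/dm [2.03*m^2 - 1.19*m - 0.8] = 4.06*m - 1.19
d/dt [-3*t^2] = -6*t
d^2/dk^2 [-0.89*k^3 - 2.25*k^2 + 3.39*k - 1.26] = -5.34*k - 4.5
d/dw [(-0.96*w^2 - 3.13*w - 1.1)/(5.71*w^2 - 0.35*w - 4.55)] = (18.2083*w^2 + 21.298*w + 13.8565)/(32.6041*w^4 - 3.997*w^3 - 51.8385*w^2 + 3.185*w + 20.7025)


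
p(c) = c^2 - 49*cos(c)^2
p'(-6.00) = 14.29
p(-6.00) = -9.17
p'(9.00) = -18.80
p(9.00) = 40.32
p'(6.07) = -8.12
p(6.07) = -9.96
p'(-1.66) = 5.38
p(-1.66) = 2.37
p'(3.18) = 10.12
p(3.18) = -38.82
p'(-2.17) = 41.30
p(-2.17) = -10.88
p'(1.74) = -12.79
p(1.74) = 1.64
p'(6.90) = 60.04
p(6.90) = 15.01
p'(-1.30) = -27.86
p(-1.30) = -1.82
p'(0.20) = 19.48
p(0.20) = -47.03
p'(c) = 2*c + 98*sin(c)*cos(c)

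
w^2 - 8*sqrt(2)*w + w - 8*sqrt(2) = (w + 1)*(w - 8*sqrt(2))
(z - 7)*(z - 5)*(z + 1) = z^3 - 11*z^2 + 23*z + 35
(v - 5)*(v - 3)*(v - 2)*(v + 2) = v^4 - 8*v^3 + 11*v^2 + 32*v - 60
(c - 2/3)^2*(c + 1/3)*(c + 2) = c^4 + c^3 - 2*c^2 + 4*c/27 + 8/27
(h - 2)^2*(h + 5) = h^3 + h^2 - 16*h + 20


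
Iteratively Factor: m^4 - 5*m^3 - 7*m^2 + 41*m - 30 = (m - 1)*(m^3 - 4*m^2 - 11*m + 30) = (m - 5)*(m - 1)*(m^2 + m - 6) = (m - 5)*(m - 2)*(m - 1)*(m + 3)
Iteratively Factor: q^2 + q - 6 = (q - 2)*(q + 3)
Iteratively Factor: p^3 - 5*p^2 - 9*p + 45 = (p - 3)*(p^2 - 2*p - 15) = (p - 5)*(p - 3)*(p + 3)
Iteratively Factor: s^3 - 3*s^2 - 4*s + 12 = (s - 3)*(s^2 - 4) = (s - 3)*(s + 2)*(s - 2)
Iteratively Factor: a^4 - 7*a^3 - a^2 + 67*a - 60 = (a + 3)*(a^3 - 10*a^2 + 29*a - 20) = (a - 1)*(a + 3)*(a^2 - 9*a + 20) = (a - 4)*(a - 1)*(a + 3)*(a - 5)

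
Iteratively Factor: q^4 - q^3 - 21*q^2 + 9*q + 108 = (q + 3)*(q^3 - 4*q^2 - 9*q + 36) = (q + 3)^2*(q^2 - 7*q + 12) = (q - 4)*(q + 3)^2*(q - 3)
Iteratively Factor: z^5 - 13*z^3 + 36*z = (z - 2)*(z^4 + 2*z^3 - 9*z^2 - 18*z) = (z - 2)*(z + 3)*(z^3 - z^2 - 6*z) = z*(z - 2)*(z + 3)*(z^2 - z - 6) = z*(z - 3)*(z - 2)*(z + 3)*(z + 2)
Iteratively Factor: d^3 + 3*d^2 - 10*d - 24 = (d + 2)*(d^2 + d - 12) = (d + 2)*(d + 4)*(d - 3)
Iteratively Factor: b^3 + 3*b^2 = (b)*(b^2 + 3*b) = b*(b + 3)*(b)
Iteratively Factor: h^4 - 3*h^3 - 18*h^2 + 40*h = (h + 4)*(h^3 - 7*h^2 + 10*h) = h*(h + 4)*(h^2 - 7*h + 10) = h*(h - 5)*(h + 4)*(h - 2)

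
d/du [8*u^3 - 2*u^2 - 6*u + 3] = 24*u^2 - 4*u - 6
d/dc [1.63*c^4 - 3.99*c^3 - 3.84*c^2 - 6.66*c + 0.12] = 6.52*c^3 - 11.97*c^2 - 7.68*c - 6.66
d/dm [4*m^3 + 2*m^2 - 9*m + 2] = 12*m^2 + 4*m - 9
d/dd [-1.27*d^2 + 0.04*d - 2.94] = 0.04 - 2.54*d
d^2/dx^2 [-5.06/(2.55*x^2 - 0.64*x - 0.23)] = (-65.8053*x^2 + 16.51584*x + 5.06*(5.1*x - 0.64)*(10.2*x - 1.28) + 5.93538)/(-2.55*x^2 + 0.64*x + 0.23)^3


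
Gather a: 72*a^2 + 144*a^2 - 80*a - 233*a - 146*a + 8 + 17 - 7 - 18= 216*a^2 - 459*a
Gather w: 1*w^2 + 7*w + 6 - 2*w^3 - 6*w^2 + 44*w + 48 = -2*w^3 - 5*w^2 + 51*w + 54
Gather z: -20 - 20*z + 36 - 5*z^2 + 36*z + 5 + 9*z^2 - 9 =4*z^2 + 16*z + 12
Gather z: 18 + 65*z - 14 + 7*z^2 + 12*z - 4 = 7*z^2 + 77*z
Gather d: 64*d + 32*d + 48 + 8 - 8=96*d + 48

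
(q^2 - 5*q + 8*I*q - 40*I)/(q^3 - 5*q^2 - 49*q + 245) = (q + 8*I)/(q^2 - 49)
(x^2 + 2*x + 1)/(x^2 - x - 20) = (x^2 + 2*x + 1)/(x^2 - x - 20)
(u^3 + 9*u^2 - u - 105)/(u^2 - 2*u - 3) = (u^2 + 12*u + 35)/(u + 1)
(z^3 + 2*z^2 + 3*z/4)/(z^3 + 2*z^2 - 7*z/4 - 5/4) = z*(2*z + 3)/(2*z^2 + 3*z - 5)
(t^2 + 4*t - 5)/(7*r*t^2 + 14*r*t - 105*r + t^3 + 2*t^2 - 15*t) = (t - 1)/(7*r*t - 21*r + t^2 - 3*t)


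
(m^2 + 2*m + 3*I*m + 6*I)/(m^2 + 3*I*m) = (m + 2)/m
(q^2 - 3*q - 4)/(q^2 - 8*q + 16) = (q + 1)/(q - 4)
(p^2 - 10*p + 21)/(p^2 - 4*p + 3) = (p - 7)/(p - 1)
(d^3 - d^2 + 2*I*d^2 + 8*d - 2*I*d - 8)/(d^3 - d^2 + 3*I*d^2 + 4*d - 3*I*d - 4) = (d - 2*I)/(d - I)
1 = 1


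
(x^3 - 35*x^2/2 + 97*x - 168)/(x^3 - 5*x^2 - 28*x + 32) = (x^2 - 19*x/2 + 21)/(x^2 + 3*x - 4)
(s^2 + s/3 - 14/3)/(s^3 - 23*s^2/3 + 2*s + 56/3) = (3*s + 7)/(3*s^2 - 17*s - 28)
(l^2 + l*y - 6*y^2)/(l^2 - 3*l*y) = (l^2 + l*y - 6*y^2)/(l*(l - 3*y))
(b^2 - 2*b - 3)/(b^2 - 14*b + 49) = (b^2 - 2*b - 3)/(b^2 - 14*b + 49)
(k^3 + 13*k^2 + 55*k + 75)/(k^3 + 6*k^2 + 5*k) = (k^2 + 8*k + 15)/(k*(k + 1))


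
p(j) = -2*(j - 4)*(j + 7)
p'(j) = -4*j - 6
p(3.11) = 18.00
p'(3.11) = -18.44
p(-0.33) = 57.76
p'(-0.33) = -4.68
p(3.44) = 11.69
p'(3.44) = -19.76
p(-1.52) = 60.50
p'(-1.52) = 0.08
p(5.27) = -31.17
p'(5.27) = -27.08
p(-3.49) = 52.58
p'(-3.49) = 7.96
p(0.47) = 52.74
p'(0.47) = -7.88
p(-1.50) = 60.50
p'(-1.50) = 0.00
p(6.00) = -52.00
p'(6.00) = -30.00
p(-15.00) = -304.00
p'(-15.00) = 54.00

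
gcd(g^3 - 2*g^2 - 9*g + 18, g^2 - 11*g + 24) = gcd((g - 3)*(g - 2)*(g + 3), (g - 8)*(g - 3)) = g - 3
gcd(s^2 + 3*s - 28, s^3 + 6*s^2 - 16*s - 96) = s - 4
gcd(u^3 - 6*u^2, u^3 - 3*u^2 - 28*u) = u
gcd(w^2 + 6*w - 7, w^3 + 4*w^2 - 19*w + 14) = w^2 + 6*w - 7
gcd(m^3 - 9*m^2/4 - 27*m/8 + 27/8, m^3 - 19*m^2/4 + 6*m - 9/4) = m^2 - 15*m/4 + 9/4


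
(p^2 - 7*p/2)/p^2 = (p - 7/2)/p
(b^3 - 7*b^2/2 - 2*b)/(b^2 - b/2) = (2*b^2 - 7*b - 4)/(2*b - 1)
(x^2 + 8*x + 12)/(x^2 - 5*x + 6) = (x^2 + 8*x + 12)/(x^2 - 5*x + 6)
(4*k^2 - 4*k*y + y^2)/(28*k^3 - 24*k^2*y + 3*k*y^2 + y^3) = 1/(7*k + y)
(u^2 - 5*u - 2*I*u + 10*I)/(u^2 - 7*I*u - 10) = (u - 5)/(u - 5*I)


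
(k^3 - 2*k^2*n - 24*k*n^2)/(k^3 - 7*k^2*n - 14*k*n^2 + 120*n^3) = k/(k - 5*n)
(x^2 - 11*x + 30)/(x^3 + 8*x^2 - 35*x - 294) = (x - 5)/(x^2 + 14*x + 49)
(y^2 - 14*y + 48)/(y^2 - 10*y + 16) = (y - 6)/(y - 2)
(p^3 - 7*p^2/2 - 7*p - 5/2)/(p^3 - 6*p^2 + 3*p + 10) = (p + 1/2)/(p - 2)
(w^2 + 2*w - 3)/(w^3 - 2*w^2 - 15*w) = (w - 1)/(w*(w - 5))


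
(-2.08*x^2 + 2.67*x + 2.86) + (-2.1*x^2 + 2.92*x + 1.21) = -4.18*x^2 + 5.59*x + 4.07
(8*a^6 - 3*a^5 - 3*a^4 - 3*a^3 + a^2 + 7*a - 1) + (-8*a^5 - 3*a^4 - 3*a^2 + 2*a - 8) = 8*a^6 - 11*a^5 - 6*a^4 - 3*a^3 - 2*a^2 + 9*a - 9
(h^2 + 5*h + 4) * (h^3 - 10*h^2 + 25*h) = h^5 - 5*h^4 - 21*h^3 + 85*h^2 + 100*h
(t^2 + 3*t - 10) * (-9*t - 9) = -9*t^3 - 36*t^2 + 63*t + 90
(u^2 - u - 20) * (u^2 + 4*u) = u^4 + 3*u^3 - 24*u^2 - 80*u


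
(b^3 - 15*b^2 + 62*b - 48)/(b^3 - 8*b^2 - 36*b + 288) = (b - 1)/(b + 6)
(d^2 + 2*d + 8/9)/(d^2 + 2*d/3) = (d + 4/3)/d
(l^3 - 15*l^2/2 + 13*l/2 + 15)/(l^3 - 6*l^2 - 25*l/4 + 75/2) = 2*(l + 1)/(2*l + 5)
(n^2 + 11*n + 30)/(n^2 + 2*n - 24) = (n + 5)/(n - 4)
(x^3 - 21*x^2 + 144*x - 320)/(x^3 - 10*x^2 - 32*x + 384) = (x - 5)/(x + 6)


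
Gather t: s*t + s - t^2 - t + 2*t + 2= s - t^2 + t*(s + 1) + 2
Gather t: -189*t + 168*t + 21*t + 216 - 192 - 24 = 0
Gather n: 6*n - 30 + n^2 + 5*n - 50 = n^2 + 11*n - 80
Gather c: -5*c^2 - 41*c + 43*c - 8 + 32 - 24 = -5*c^2 + 2*c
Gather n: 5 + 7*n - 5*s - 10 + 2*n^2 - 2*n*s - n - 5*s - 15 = 2*n^2 + n*(6 - 2*s) - 10*s - 20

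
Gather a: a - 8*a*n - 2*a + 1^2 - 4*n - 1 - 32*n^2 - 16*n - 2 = a*(-8*n - 1) - 32*n^2 - 20*n - 2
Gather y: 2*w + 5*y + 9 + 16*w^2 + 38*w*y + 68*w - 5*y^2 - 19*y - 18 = 16*w^2 + 70*w - 5*y^2 + y*(38*w - 14) - 9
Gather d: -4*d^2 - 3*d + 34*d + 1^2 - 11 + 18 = -4*d^2 + 31*d + 8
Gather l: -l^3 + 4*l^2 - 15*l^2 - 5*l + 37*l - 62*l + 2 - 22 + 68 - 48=-l^3 - 11*l^2 - 30*l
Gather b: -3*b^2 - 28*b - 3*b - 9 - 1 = -3*b^2 - 31*b - 10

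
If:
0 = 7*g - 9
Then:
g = 9/7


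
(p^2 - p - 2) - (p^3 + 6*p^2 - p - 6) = -p^3 - 5*p^2 + 4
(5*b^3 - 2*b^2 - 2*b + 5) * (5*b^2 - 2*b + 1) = 25*b^5 - 20*b^4 - b^3 + 27*b^2 - 12*b + 5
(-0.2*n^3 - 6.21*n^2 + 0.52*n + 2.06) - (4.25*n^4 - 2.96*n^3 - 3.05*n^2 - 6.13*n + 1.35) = -4.25*n^4 + 2.76*n^3 - 3.16*n^2 + 6.65*n + 0.71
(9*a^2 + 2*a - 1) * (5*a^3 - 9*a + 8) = 45*a^5 + 10*a^4 - 86*a^3 + 54*a^2 + 25*a - 8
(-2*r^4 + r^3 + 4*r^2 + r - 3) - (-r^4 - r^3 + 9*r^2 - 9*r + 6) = -r^4 + 2*r^3 - 5*r^2 + 10*r - 9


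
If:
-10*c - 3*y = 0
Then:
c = -3*y/10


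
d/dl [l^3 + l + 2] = 3*l^2 + 1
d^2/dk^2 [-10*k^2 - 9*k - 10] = -20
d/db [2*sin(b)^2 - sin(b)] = (4*sin(b) - 1)*cos(b)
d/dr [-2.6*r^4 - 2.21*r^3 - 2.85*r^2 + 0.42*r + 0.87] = -10.4*r^3 - 6.63*r^2 - 5.7*r + 0.42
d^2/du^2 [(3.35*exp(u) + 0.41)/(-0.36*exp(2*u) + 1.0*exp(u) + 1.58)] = (-0.43416*exp(4*u) - 1.418544*exp(3*u) - 10.99008*exp(2*u) + 3.950168*exp(u) - 7.71514)*exp(u)/(0.046656*exp(6*u) - 0.3888*exp(5*u) + 0.465696*exp(4*u) + 2.4128*exp(3*u) - 2.043888*exp(2*u) - 7.4892*exp(u) - 3.944312)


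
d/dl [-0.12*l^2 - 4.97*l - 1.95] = -0.24*l - 4.97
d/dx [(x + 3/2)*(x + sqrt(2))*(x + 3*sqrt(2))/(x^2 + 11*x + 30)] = (x^4 + 22*x^3 + 38*sqrt(2)*x^2 + 201*x^2/2 + 72*x + 240*sqrt(2)*x + 81 + 180*sqrt(2))/(x^4 + 22*x^3 + 181*x^2 + 660*x + 900)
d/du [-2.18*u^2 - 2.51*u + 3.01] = -4.36*u - 2.51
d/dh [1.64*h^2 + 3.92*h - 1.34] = 3.28*h + 3.92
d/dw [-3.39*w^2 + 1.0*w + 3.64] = 1.0 - 6.78*w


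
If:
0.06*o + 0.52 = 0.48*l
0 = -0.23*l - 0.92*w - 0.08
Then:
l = -4.0*w - 0.347826086956522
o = -32.0*w - 11.4492753623188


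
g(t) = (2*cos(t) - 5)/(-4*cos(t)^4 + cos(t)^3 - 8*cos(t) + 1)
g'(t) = (2*cos(t) - 5)*(-16*sin(t)*cos(t)^3 + 3*sin(t)*cos(t)^2 - 8*sin(t))/(-4*cos(t)^4 + cos(t)^3 - 8*cos(t) + 1)^2 - 2*sin(t)/(-4*cos(t)^4 + cos(t)^3 - 8*cos(t) + 1) = (-6*(1 - cos(2*t))^2 + 63*cos(t) - 63*cos(2*t)/2 + 21*cos(3*t) + 61/2)*sin(t)/(4*cos(t)^4 - cos(t)^3 + 8*cos(t) - 1)^2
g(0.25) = 0.33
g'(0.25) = 0.22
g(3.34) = -1.66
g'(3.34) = 0.87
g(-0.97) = 1.03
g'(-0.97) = -2.69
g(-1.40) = 13.01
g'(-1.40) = -291.60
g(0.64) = 0.52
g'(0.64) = 0.86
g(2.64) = -1.36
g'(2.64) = -0.86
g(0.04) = 0.30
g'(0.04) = 0.03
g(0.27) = 0.33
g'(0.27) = 0.24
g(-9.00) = -1.43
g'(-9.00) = 0.99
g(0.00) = 0.30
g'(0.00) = 0.00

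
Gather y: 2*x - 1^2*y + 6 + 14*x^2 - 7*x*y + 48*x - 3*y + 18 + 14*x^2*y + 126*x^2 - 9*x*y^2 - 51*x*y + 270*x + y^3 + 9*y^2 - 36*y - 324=140*x^2 + 320*x + y^3 + y^2*(9 - 9*x) + y*(14*x^2 - 58*x - 40) - 300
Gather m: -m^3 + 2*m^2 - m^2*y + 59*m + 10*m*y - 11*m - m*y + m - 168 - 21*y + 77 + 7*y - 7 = -m^3 + m^2*(2 - y) + m*(9*y + 49) - 14*y - 98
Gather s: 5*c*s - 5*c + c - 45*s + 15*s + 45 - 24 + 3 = -4*c + s*(5*c - 30) + 24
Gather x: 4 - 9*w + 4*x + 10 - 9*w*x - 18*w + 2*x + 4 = -27*w + x*(6 - 9*w) + 18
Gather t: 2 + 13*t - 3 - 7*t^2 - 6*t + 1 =-7*t^2 + 7*t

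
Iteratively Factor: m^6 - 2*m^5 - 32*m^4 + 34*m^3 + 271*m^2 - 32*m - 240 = (m + 4)*(m^5 - 6*m^4 - 8*m^3 + 66*m^2 + 7*m - 60) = (m + 3)*(m + 4)*(m^4 - 9*m^3 + 19*m^2 + 9*m - 20) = (m + 1)*(m + 3)*(m + 4)*(m^3 - 10*m^2 + 29*m - 20) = (m - 4)*(m + 1)*(m + 3)*(m + 4)*(m^2 - 6*m + 5) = (m - 4)*(m - 1)*(m + 1)*(m + 3)*(m + 4)*(m - 5)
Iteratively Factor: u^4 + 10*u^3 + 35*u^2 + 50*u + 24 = (u + 4)*(u^3 + 6*u^2 + 11*u + 6) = (u + 1)*(u + 4)*(u^2 + 5*u + 6) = (u + 1)*(u + 2)*(u + 4)*(u + 3)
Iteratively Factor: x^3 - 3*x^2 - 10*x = (x + 2)*(x^2 - 5*x) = x*(x + 2)*(x - 5)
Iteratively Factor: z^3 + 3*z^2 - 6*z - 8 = (z + 1)*(z^2 + 2*z - 8) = (z - 2)*(z + 1)*(z + 4)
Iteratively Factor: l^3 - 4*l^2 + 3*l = (l - 3)*(l^2 - l) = (l - 3)*(l - 1)*(l)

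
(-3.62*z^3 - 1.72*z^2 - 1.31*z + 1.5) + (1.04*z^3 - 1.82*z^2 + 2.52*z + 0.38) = -2.58*z^3 - 3.54*z^2 + 1.21*z + 1.88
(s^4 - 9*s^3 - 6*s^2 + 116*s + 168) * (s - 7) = s^5 - 16*s^4 + 57*s^3 + 158*s^2 - 644*s - 1176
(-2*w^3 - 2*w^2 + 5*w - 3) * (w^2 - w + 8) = -2*w^5 - 9*w^3 - 24*w^2 + 43*w - 24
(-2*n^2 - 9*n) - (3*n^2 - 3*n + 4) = -5*n^2 - 6*n - 4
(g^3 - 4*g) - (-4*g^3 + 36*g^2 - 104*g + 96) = 5*g^3 - 36*g^2 + 100*g - 96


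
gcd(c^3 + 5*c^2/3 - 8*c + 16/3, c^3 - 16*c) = c + 4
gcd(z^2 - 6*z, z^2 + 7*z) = z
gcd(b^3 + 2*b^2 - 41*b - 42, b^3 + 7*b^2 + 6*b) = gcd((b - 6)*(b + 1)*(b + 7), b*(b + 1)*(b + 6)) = b + 1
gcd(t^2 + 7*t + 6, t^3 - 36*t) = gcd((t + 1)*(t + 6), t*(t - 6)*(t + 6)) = t + 6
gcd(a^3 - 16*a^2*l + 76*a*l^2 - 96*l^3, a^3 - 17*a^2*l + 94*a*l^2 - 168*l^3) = a - 6*l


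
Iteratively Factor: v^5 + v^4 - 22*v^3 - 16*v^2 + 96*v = (v + 4)*(v^4 - 3*v^3 - 10*v^2 + 24*v) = (v - 4)*(v + 4)*(v^3 + v^2 - 6*v) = (v - 4)*(v - 2)*(v + 4)*(v^2 + 3*v) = v*(v - 4)*(v - 2)*(v + 4)*(v + 3)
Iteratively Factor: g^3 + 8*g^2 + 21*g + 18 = (g + 3)*(g^2 + 5*g + 6) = (g + 2)*(g + 3)*(g + 3)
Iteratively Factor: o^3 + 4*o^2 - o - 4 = (o - 1)*(o^2 + 5*o + 4) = (o - 1)*(o + 1)*(o + 4)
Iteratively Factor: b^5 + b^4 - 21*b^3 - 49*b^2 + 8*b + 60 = (b + 2)*(b^4 - b^3 - 19*b^2 - 11*b + 30) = (b + 2)^2*(b^3 - 3*b^2 - 13*b + 15) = (b - 1)*(b + 2)^2*(b^2 - 2*b - 15) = (b - 5)*(b - 1)*(b + 2)^2*(b + 3)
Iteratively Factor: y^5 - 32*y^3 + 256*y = (y + 4)*(y^4 - 4*y^3 - 16*y^2 + 64*y) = (y - 4)*(y + 4)*(y^3 - 16*y) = (y - 4)^2*(y + 4)*(y^2 + 4*y) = (y - 4)^2*(y + 4)^2*(y)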